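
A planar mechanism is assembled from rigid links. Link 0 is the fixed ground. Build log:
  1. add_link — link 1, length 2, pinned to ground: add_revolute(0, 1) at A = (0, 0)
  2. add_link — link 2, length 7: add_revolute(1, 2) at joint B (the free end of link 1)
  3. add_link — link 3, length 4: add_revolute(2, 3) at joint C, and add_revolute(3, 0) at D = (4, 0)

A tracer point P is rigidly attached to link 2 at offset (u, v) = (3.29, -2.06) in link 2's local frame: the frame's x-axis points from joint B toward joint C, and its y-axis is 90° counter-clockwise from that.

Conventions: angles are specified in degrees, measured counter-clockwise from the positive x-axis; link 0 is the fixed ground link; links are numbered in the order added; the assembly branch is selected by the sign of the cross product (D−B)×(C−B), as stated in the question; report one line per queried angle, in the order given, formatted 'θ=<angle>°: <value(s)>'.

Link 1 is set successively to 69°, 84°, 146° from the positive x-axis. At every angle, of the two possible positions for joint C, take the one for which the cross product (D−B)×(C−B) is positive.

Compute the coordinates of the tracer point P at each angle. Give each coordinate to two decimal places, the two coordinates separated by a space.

A=(0,0), D=(4.00,0)
θ=69°: B = A + 2.00·(cos69°, sin69°) = (0.7167, 1.8672)
θ=69°: |BD| = 3.7771
θ=69°: circle(B,7.00) ∩ circle(D,4.00): a=6.2570, h=3.1384
θ=69°:   candidates: C₊=(7.7072,1.5022) cross=11.854; C₋=(4.6043,-3.9541) cross=-11.854
θ=69°:   branch + wants cross > 0 → take C=(7.7072,1.5022) (cross=11.854)
θ=69°: ex = (C−B)/|BC| = (0.9986,-0.0521); ey = (0.0521,0.9986)
θ=69°: P = B + 3.29·ex + -2.06·ey = (3.8949,-0.3616)
θ=84°: B = A + 2.00·(cos84°, sin84°) = (0.2091, 1.9890)
θ=84°: |BD| = 4.2811
θ=84°: circle(B,7.00) ∩ circle(D,4.00): a=5.9947, h=3.6143
θ=84°:   candidates: C₊=(7.1967,2.4044) cross=15.473; C₋=(3.8382,-3.9967) cross=-15.473
θ=84°:   branch + wants cross > 0 → take C=(7.1967,2.4044) (cross=15.473)
θ=84°: ex = (C−B)/|BC| = (0.9982,0.0593); ey = (-0.0593,0.9982)
θ=84°: P = B + 3.29·ex + -2.06·ey = (3.6155,0.1279)
θ=146°: B = A + 2.00·(cos146°, sin146°) = (-1.6581, 1.1184)
θ=146°: |BD| = 5.7675
θ=146°: circle(B,7.00) ∩ circle(D,4.00): a=5.7446, h=3.9999
θ=146°:   candidates: C₊=(4.7531,3.9285) cross=23.070; C₋=(3.2019,-3.9196) cross=-23.070
θ=146°:   branch + wants cross > 0 → take C=(4.7531,3.9285) (cross=23.070)
θ=146°: ex = (C−B)/|BC| = (0.9159,0.4014); ey = (-0.4014,0.9159)
θ=146°: P = B + 3.29·ex + -2.06·ey = (2.1822,0.5524)

θ=69°: 3.89 -0.36
θ=84°: 3.62 0.13
θ=146°: 2.18 0.55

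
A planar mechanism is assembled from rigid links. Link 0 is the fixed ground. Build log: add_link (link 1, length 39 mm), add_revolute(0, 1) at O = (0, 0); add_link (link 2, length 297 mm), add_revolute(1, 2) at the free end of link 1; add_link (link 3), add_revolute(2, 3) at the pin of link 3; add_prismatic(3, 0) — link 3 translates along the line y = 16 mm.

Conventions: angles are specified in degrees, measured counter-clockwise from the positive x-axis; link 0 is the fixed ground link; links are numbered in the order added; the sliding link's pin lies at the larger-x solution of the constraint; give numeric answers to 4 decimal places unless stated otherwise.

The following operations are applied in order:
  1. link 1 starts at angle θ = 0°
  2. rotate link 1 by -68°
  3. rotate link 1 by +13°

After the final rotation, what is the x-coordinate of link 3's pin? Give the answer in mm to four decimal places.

geometry: r = 39 mm, L = 297 mm, e = 16 mm; θ starts at 0°
rotate link 1 by -68°: θ ← 0° -68° = -68°
rotate link 1 by +13°: θ ← -68° +13° = -55°
crank pin P = (r cos θ, r sin θ) = (22.369481, -31.946930)
h = r sin θ − e = -31.946930 − 16 = -47.946930
x = r cos θ + √(L² − h²) = 22.369481 + 293.104234 = 315.473715

315.4737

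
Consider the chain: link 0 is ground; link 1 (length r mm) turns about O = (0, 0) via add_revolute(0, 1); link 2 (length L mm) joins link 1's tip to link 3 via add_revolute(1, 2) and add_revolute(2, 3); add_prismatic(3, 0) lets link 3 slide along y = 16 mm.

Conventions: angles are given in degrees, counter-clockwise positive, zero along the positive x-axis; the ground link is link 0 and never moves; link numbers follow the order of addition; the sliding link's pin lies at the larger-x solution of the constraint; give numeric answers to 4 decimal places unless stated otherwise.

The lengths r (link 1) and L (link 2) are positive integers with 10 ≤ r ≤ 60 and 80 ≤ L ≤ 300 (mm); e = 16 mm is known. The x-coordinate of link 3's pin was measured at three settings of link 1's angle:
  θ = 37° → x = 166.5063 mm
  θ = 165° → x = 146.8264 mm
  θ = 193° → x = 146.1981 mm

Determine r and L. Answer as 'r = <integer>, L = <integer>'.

constraint per measurement: (x − r cos θ)² + (r sin θ − e)² = L²
subtracting the θ₁ and θ₂ equations cancels the r² and L² terms:
r = (x₁² − x₂²) / (2[(x₁cos θ₁ + e sin θ₁) − (x₂cos θ₂ + e sin θ₂)]) = 11.0000 → r = 11
L² = (x₁ − r cos θ₁)² + (r sin θ₁ − e)² = 24963.9965 → L = 158.0000 → L = 158
check at θ₃=193°: x = 146.1981 (printed 146.1981) ✓

r = 11, L = 158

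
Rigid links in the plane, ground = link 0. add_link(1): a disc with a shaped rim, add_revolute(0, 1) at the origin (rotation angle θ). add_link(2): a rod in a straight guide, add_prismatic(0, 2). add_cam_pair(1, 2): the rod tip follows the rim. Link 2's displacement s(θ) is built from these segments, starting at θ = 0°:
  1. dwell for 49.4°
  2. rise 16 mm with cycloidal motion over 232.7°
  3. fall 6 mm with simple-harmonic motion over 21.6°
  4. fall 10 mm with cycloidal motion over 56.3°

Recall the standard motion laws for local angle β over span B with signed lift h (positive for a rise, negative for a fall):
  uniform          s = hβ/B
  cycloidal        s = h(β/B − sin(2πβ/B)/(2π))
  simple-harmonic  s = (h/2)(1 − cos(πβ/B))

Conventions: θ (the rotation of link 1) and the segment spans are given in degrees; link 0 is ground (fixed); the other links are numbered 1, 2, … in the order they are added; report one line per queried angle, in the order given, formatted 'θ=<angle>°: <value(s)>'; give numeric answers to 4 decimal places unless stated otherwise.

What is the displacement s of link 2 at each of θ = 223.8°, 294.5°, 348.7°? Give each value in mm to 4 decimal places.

segment 1 (0° to 49.4°, dwell): s unchanged at 0.0000
θ = 223.8° falls in segment 2 (49.4° to 282.1°, cycloidal, h = 16): β = 223.8 − 49.4 = 174.4°, B = 232.7°; Δs = 16·(0.7495 − sin(2π·0.7495)/(2π)) = 14.5379; s = 0.0000 + 14.5379 = 14.5379
segment 2 (49.4° to 282.1°, cycloidal, h = 16) is passed completely: s = 0.0000 + (16) = 16.0000
θ = 294.5° falls in segment 3 (282.1° to 303.7°, simple-harmonic, h = -6): β = 294.5 − 282.1 = 12.4°, B = 21.6°; Δs = -6/2·(1 − cos(π·0.5741)) = -3.6918; s = 16.0000 − 3.6918 = 12.3082
segment 3 (282.1° to 303.7°, simple-harmonic, h = -6) is passed completely: s = 16.0000 + (-6) = 10.0000
θ = 348.7° falls in segment 4 (303.7° to 360°, cycloidal, h = -10): β = 348.7 − 303.7 = 45°, B = 56.3°; Δs = -10·(0.7993 − sin(2π·0.7993)/(2π)) = -9.5087; s = 10.0000 − 9.5087 = 0.4913

θ=223.8°: 14.5379
θ=294.5°: 12.3082
θ=348.7°: 0.4913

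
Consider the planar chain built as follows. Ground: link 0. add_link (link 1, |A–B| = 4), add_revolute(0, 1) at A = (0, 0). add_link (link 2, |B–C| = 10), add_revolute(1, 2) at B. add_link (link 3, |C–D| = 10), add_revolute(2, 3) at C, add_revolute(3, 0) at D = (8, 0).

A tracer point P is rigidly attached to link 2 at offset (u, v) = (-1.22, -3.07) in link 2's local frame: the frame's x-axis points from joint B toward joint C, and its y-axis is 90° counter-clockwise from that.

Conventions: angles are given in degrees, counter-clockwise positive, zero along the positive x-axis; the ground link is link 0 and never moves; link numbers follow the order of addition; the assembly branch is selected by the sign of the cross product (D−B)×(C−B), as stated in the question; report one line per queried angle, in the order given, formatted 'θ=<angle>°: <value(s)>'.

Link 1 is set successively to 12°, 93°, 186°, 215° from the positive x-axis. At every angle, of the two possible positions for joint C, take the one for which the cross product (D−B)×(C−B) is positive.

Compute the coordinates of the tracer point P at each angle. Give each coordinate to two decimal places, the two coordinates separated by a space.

A=(0,0), D=(8.00,0)
θ=12°: B = A + 4.00·(cos12°, sin12°) = (3.9126, 0.8316)
θ=12°: |BD| = 4.1712
θ=12°: circle(B,10.00) ∩ circle(D,10.00): a=2.0856, h=9.7801
θ=12°:   candidates: C₊=(7.9063,9.9996) cross=40.794; C₋=(4.0063,-9.1679) cross=-40.794
θ=12°:   branch + wants cross > 0 → take C=(7.9063,9.9996) (cross=40.794)
θ=12°: ex = (C−B)/|BC| = (0.3994,0.9168); ey = (-0.9168,0.3994)
θ=12°: P = B + -1.22·ex + -3.07·ey = (6.2399,-1.5129)
θ=93°: B = A + 4.00·(cos93°, sin93°) = (-0.2093, 3.9945)
θ=93°: |BD| = 9.1296
θ=93°: circle(B,10.00) ∩ circle(D,10.00): a=4.5648, h=8.8973
θ=93°:   candidates: C₊=(7.7882,9.9978) cross=81.229; C₋=(0.0024,-6.0032) cross=-81.229
θ=93°:   branch + wants cross > 0 → take C=(7.7882,9.9978) (cross=81.229)
θ=93°: ex = (C−B)/|BC| = (0.7998,0.6003); ey = (-0.6003,0.7998)
θ=93°: P = B + -1.22·ex + -3.07·ey = (0.6579,0.8069)
θ=186°: B = A + 4.00·(cos186°, sin186°) = (-3.9781, -0.4181)
θ=186°: |BD| = 11.9854
θ=186°: circle(B,10.00) ∩ circle(D,10.00): a=5.9927, h=8.0055
θ=186°:   candidates: C₊=(1.7317,7.7915) cross=95.949; C₋=(2.2902,-8.2097) cross=-95.949
θ=186°:   branch + wants cross > 0 → take C=(1.7317,7.7915) (cross=95.949)
θ=186°: ex = (C−B)/|BC| = (0.5710,0.8210); ey = (-0.8210,0.5710)
θ=186°: P = B + -1.22·ex + -3.07·ey = (-2.1543,-3.1726)
θ=215°: B = A + 4.00·(cos215°, sin215°) = (-3.2766, -2.2943)
θ=215°: |BD| = 11.5076
θ=215°: circle(B,10.00) ∩ circle(D,10.00): a=5.7538, h=8.1788
θ=215°:   candidates: C₊=(0.7311,6.8675) cross=94.119; C₋=(3.9923,-9.1618) cross=-94.119
θ=215°:   branch + wants cross > 0 → take C=(0.7311,6.8675) (cross=94.119)
θ=215°: ex = (C−B)/|BC| = (0.4008,0.9162); ey = (-0.9162,0.4008)
θ=215°: P = B + -1.22·ex + -3.07·ey = (-0.9529,-4.6424)

θ=12°: 6.24 -1.51
θ=93°: 0.66 0.81
θ=186°: -2.15 -3.17
θ=215°: -0.95 -4.64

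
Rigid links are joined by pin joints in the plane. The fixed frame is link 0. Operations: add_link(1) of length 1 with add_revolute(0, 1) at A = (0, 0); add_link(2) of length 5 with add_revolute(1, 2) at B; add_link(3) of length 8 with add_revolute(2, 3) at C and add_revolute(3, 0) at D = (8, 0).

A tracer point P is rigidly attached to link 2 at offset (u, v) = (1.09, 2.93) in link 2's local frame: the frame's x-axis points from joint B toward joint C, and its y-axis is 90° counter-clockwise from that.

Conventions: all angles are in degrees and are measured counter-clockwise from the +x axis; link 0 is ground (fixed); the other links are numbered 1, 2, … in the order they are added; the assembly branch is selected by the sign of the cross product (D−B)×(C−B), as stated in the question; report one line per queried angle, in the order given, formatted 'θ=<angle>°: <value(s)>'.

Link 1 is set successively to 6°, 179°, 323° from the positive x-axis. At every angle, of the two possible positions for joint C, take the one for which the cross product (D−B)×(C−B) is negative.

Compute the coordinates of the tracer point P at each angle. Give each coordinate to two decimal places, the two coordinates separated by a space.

A=(0,0), D=(8.00,0)
θ=6°: B = A + 1.00·(cos6°, sin6°) = (0.9945, 0.1045)
θ=6°: |BD| = 7.0063
θ=6°: circle(B,5.00) ∩ circle(D,8.00): a=0.7199, h=4.9479
θ=6°:   candidates: C₊=(1.7882,5.0411) cross=34.666; C₋=(1.6405,-4.8536) cross=-34.666
θ=6°:   branch - wants cross < 0 → take C=(1.6405,-4.8536) (cross=-34.666)
θ=6°: ex = (C−B)/|BC| = (0.1292,-0.9916); ey = (0.9916,0.1292)
θ=6°: P = B + 1.09·ex + 2.93·ey = (4.0408,-0.5978)
θ=179°: B = A + 1.00·(cos179°, sin179°) = (-0.9998, 0.0175)
θ=179°: |BD| = 8.9999
θ=179°: circle(B,5.00) ∩ circle(D,8.00): a=2.3332, h=4.4222
θ=179°:   candidates: C₊=(1.3420,4.4351) cross=39.799; C₋=(1.3248,-4.4093) cross=-39.799
θ=179°:   branch - wants cross < 0 → take C=(1.3248,-4.4093) (cross=-39.799)
θ=179°: ex = (C−B)/|BC| = (0.4649,-0.8853); ey = (0.8853,0.4649)
θ=179°: P = B + 1.09·ex + 2.93·ey = (2.1010,0.4147)
θ=323°: B = A + 1.00·(cos323°, sin323°) = (0.7986, -0.6018)
θ=323°: |BD| = 7.2265
θ=323°: circle(B,5.00) ∩ circle(D,8.00): a=0.9148, h=4.9156
θ=323°:   candidates: C₊=(1.3009,4.3729) cross=35.522; C₋=(2.1196,-5.4242) cross=-35.522
θ=323°:   branch - wants cross < 0 → take C=(2.1196,-5.4242) (cross=-35.522)
θ=323°: ex = (C−B)/|BC| = (0.2642,-0.9645); ey = (0.9645,0.2642)
θ=323°: P = B + 1.09·ex + 2.93·ey = (3.9125,-0.8790)

θ=6°: 4.04 -0.60
θ=179°: 2.10 0.41
θ=323°: 3.91 -0.88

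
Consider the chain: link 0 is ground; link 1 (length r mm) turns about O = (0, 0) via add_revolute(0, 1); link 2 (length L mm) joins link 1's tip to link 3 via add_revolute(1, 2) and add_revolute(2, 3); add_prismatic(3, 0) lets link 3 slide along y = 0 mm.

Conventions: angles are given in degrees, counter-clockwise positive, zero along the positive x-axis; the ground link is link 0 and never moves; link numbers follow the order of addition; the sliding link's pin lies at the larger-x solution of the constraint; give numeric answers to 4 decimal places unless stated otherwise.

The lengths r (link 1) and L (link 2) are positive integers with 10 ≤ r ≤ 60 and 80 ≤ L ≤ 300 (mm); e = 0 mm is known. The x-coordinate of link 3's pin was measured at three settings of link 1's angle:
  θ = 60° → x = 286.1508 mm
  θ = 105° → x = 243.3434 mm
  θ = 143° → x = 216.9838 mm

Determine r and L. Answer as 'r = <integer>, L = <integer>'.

constraint per measurement: (x − r cos θ)² + (r sin θ − e)² = L²
subtracting the θ₁ and θ₂ equations cancels the r² and L² terms:
r = (x₁² − x₂²) / (2[(x₁cos θ₁ + e sin θ₁) − (x₂cos θ₂ + e sin θ₂)]) = 54.9999 → r = 55
L² = (x₁ − r cos θ₁)² + (r sin θ₁ − e)² = 69168.9863 → L = 263.0000 → L = 263
check at θ₃=143°: x = 216.9838 (printed 216.9838) ✓

r = 55, L = 263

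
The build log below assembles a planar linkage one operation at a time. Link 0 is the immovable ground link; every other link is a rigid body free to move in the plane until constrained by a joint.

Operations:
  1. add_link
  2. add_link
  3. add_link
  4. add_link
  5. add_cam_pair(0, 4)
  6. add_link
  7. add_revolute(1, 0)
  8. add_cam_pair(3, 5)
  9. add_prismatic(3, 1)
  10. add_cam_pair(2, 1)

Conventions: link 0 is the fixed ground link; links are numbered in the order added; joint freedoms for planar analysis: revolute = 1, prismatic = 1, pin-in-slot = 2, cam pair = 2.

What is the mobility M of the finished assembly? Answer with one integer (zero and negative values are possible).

(L,J1,J2)=(1,0,0); link0 fixed
link1: (2,0,0)
link2: (3,0,0)
link3: (4,0,0)
link4: (5,0,0)
C 0-4 [J2]: (5,0,1)
link5: (6,0,1)
R 1-0 [J1]: (6,1,1)
C 3-5 [J2]: (6,1,2)
P 3-1 [J1]: (6,2,2)
C 2-1 [J2]: (6,2,3)
Grübler: 3·5 − 2·2 − 3 = 8

M = 8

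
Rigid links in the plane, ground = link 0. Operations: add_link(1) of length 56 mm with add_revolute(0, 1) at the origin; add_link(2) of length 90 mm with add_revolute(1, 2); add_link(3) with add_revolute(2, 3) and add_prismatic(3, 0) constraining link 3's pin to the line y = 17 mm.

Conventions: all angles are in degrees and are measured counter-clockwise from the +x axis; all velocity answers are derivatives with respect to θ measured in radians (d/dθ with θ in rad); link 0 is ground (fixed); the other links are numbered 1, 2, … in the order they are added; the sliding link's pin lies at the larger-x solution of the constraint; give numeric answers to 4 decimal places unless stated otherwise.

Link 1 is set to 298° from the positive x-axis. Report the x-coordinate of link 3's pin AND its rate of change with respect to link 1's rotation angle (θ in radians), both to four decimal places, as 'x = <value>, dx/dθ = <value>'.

geometry: r = 56 mm, L = 90 mm, e = 17 mm
crank pin P = (r cos θ, r sin θ) = (26.290408, -49.445065)
h = r sin θ − e = -49.445065 − 17 = -66.445065
x = r cos θ + √(L² − h²) = 26.290408 + 60.704640 = 86.995047
dx/dθ = −r sin θ − h·r cos θ/√(L² − h²) (θ in radians; h = -66.445065) = 78.221578

x = 86.9950, dx/dθ = 78.2216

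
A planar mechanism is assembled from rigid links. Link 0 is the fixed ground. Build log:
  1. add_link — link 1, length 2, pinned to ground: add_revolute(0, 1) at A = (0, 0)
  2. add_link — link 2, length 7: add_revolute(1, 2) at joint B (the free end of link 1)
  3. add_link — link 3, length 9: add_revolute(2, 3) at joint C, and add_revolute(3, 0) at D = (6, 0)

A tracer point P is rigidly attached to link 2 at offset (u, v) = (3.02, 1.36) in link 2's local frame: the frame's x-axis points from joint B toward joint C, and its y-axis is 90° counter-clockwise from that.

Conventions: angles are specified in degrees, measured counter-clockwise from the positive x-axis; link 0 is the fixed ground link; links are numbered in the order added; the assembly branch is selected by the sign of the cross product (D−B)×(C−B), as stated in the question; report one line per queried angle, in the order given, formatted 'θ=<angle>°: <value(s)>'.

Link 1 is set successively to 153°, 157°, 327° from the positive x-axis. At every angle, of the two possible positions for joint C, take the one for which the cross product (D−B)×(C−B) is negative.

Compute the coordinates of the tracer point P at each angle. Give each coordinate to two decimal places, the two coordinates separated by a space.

A=(0,0), D=(6.00,0)
θ=153°: B = A + 2.00·(cos153°, sin153°) = (-1.7820, 0.9080)
θ=153°: |BD| = 7.8348
θ=153°: circle(B,7.00) ∩ circle(D,9.00): a=1.8752, h=6.7441
θ=153°:   candidates: C₊=(0.8622,7.3894) cross=52.839; C₋=(-0.7010,-6.0080) cross=-52.839
θ=153°:   branch - wants cross < 0 → take C=(-0.7010,-6.0080) (cross=-52.839)
θ=153°: ex = (C−B)/|BC| = (0.1544,-0.9880); ey = (0.9880,0.1544)
θ=153°: P = B + 3.02·ex + 1.36·ey = (0.0281,-1.8658)
θ=157°: B = A + 2.00·(cos157°, sin157°) = (-1.8410, 0.7815)
θ=157°: |BD| = 7.8799
θ=157°: circle(B,7.00) ∩ circle(D,9.00): a=1.9094, h=6.7345
θ=157°:   candidates: C₊=(0.7269,7.2934) cross=53.067; C₋=(-0.6089,-6.1092) cross=-53.067
θ=157°:   branch - wants cross < 0 → take C=(-0.6089,-6.1092) (cross=-53.067)
θ=157°: ex = (C−B)/|BC| = (0.1760,-0.9844); ey = (0.9844,0.1760)
θ=157°: P = B + 3.02·ex + 1.36·ey = (0.0293,-1.9520)
θ=327°: B = A + 2.00·(cos327°, sin327°) = (1.6773, -1.0893)
θ=327°: |BD| = 4.4578
θ=327°: circle(B,7.00) ∩ circle(D,9.00): a=-1.3603, h=6.8666
θ=327°:   candidates: C₊=(-1.3196,5.2367) cross=30.610; C₋=(2.0361,-8.0801) cross=-30.610
θ=327°:   branch - wants cross < 0 → take C=(2.0361,-8.0801) (cross=-30.610)
θ=327°: ex = (C−B)/|BC| = (0.0513,-0.9987); ey = (0.9987,0.0513)
θ=327°: P = B + 3.02·ex + 1.36·ey = (3.1903,-4.0356)

θ=153°: 0.03 -1.87
θ=157°: 0.03 -1.95
θ=327°: 3.19 -4.04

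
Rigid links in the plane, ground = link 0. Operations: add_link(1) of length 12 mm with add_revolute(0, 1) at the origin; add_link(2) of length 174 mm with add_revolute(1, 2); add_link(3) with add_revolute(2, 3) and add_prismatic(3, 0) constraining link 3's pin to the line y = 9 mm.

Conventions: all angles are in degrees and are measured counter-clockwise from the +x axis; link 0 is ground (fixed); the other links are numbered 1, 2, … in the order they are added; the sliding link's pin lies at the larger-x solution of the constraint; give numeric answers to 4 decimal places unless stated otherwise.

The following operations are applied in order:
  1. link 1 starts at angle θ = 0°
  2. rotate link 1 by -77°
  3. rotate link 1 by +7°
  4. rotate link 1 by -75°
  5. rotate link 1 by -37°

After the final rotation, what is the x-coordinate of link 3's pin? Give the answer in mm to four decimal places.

geometry: r = 12 mm, L = 174 mm, e = 9 mm; θ starts at 0°
rotate link 1 by -77°: θ ← 0° -77° = -77°
rotate link 1 by +7°: θ ← -77° +7° = -70°
rotate link 1 by -75°: θ ← -70° -75° = -145°
rotate link 1 by -37°: θ ← -145° -37° = -182°
crank pin P = (r cos θ, r sin θ) = (-11.992690, 0.418794)
h = r sin θ − e = 0.418794 − 9 = -8.581206
x = r cos θ + √(L² − h²) = -11.992690 + 173.788270 = 161.795580

161.7956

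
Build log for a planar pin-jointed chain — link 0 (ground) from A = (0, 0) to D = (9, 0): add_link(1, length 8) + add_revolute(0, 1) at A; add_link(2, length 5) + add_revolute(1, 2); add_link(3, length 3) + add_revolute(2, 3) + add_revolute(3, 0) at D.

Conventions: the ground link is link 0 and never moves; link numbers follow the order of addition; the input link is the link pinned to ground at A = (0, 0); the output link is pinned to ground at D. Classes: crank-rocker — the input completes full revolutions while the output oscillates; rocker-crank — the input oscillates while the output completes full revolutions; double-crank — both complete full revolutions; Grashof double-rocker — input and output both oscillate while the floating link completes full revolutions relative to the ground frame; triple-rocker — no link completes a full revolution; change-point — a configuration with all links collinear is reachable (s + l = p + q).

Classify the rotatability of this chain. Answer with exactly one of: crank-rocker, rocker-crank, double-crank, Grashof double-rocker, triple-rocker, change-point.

lengths: ground=9, input=8, coupler=5, output=3
sorted: s=3 (shortest), l=9 (longest), p+q=13
s + l = 12 vs p + q = 13
s + l < p + q (Grashof) with shortest = output link → rocker-crank

rocker-crank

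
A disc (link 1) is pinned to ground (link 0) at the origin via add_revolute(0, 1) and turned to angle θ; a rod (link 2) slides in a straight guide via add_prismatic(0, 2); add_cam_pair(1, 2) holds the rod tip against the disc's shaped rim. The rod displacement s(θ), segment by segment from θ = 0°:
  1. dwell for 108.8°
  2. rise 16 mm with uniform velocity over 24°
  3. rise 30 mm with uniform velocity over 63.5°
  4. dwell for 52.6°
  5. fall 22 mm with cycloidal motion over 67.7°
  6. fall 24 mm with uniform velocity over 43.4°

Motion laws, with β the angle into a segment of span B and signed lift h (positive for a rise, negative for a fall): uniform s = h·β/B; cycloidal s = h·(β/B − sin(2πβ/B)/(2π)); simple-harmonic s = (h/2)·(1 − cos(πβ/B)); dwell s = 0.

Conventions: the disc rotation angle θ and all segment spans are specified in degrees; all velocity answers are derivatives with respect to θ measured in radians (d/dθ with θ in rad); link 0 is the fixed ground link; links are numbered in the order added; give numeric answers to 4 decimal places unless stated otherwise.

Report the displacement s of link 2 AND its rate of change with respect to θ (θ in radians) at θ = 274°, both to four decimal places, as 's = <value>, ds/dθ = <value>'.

segment 1 (0° to 108.8°, dwell): s unchanged at 0.0000
segment 2 (108.8° to 132.8°, uniform, h = 16) is passed completely: s = 0.0000 + (16) = 16.0000
segment 3 (132.8° to 196.3°, uniform, h = 30) is passed completely: s = 16.0000 + (30) = 46.0000
segment 4 (196.3° to 248.9°, dwell): s unchanged at 46.0000
θ = 274° falls in segment 5 (248.9° to 316.6°, cycloidal, h = -22): β = 274 − 248.9 = 25.1°, B = 67.7°; Δs = -22·(0.3708 − sin(2π·0.3708)/(2π)) = -5.6155; s = 46.0000 − 5.6155 = 40.3845
velocity in seg [248.9°–316.6°] (cycloidal), θ in radians: β = 25.1° = 0.4381 rad, B = 67.7° = 1.1816 rad; ds/dθ = (h/B)(1 − cos(2πβ/B)) = ((-22)/1.1816)(1 − cos(2π·0.3708)) = -31.428704 mm/rad

s = 40.3845, ds/dθ = -31.4287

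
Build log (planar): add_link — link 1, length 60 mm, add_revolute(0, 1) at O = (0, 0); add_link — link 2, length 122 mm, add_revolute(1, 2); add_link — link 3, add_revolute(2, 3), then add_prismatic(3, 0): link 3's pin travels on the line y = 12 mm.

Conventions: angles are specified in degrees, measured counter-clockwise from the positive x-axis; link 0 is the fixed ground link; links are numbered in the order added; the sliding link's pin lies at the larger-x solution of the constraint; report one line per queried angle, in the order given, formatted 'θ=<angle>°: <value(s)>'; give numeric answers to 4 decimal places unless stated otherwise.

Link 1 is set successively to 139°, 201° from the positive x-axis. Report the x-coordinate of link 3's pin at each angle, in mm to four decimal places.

geometry: r = 60 mm, L = 122 mm, e = 12 mm
θ=139°: crank pin P = (r cos θ, r sin θ) = (-45.282575, 39.363542)
θ=139°: h = r sin θ − e = 39.363542 − 12 = 27.363542
θ=139°: x = r cos θ + √(L² − h²) = -45.282575 + 118.891701 = 73.609126
θ=201°: crank pin P = (r cos θ, r sin θ) = (-56.014826, -21.502077)
θ=201°: h = r sin θ − e = -21.502077 − 12 = -33.502077
θ=201°: x = r cos θ + √(L² − h²) = -56.014826 + 117.309892 = 61.295067

θ=139°: 73.6091
θ=201°: 61.2951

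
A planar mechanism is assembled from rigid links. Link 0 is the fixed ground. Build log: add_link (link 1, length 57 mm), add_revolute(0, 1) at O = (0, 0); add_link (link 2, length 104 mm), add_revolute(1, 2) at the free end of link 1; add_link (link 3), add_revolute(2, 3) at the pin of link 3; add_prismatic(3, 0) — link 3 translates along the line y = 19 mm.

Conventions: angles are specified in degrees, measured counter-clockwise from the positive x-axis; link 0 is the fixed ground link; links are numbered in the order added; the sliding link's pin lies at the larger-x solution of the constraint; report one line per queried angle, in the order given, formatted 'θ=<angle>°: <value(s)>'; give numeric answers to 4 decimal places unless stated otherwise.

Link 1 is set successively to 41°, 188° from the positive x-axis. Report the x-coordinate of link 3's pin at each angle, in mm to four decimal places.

geometry: r = 57 mm, L = 104 mm, e = 19 mm
θ=41°: crank pin P = (r cos θ, r sin θ) = (43.018446, 37.395365)
θ=41°: h = r sin θ − e = 37.395365 − 19 = 18.395365
θ=41°: x = r cos θ + √(L² − h²) = 43.018446 + 102.360200 = 145.378646
θ=188°: crank pin P = (r cos θ, r sin θ) = (-56.445280, -7.932867)
θ=188°: h = r sin θ − e = -7.932867 − 19 = -26.932867
θ=188°: x = r cos θ + √(L² − h²) = -56.445280 + 100.452082 = 44.006802

θ=41°: 145.3786
θ=188°: 44.0068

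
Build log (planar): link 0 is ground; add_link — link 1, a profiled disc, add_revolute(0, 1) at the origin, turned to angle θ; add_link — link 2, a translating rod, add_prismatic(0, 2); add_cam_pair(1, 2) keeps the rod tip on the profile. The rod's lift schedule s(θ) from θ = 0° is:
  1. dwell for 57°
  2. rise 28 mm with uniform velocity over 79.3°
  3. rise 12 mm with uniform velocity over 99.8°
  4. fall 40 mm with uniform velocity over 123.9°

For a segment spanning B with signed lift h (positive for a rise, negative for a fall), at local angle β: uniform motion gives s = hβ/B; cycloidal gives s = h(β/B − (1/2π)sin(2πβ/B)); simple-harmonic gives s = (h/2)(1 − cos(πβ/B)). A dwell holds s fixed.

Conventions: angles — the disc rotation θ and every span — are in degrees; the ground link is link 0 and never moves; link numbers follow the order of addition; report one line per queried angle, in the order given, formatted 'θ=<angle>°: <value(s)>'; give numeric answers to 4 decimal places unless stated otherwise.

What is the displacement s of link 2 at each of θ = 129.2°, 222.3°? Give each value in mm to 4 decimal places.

seg 1 [0°–57°] dwell: s stays 0.0000
seg 2 [57°–136.3°] uniform, h=28: θ=129.2° here. β=72.2, B=79.3. 28·72.2/79.3 = 25.4931 → s = 25.4931
seg 2 [57°–136.3°] uniform, h=28: full span → s += 28 → s = 28.0000
seg 3 [136.3°–236.1°] uniform, h=12: θ=222.3° here. β=86, B=99.8. 12·86/99.8 = 10.3407 → s = 38.3407

θ=129.2°: 25.4931
θ=222.3°: 38.3407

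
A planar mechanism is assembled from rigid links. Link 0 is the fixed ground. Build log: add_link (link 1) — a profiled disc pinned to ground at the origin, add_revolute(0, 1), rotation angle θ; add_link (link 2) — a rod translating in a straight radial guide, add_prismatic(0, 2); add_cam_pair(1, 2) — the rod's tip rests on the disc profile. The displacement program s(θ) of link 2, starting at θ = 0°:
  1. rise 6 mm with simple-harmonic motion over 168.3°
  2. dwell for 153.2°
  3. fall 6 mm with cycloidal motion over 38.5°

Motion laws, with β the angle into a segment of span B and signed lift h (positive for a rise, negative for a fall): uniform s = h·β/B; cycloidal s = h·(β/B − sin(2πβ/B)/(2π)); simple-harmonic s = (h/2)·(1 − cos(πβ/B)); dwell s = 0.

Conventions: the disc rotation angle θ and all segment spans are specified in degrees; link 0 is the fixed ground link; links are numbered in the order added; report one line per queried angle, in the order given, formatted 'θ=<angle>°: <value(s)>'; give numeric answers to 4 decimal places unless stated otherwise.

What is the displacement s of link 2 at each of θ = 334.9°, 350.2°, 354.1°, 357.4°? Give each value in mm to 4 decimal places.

seg 1 [0°–168.3°] simple-harmonic, h=6: full span → s += 6 → s = 6.0000
seg 2 [168.3°–321.5°] dwell: s stays 6.0000
seg 3 [321.5°–360°] cycloidal, h=-6: θ=334.9° here. β=13.4, B=38.5. -6·(0.3481 − sin(2π·0.3481)/(2π)) = -1.3089 → s = 4.6911
seg 3 [321.5°–360°] cycloidal, h=-6: θ=350.2° here. β=28.7, B=38.5. -6·(0.7455 − sin(2π·0.7455)/(2π)) = -5.4273 → s = 0.5727
seg 3 [321.5°–360°] cycloidal, h=-6: θ=354.1° here. β=32.6, B=38.5. -6·(0.8468 − sin(2π·0.8468)/(2π)) = -5.8644 → s = 0.1356
seg 3 [321.5°–360°] cycloidal, h=-6: θ=357.4° here. β=35.9, B=38.5. -6·(0.9325 − sin(2π·0.9325)/(2π)) = -5.9879 → s = 0.0121

θ=334.9°: 4.6911
θ=350.2°: 0.5727
θ=354.1°: 0.1356
θ=357.4°: 0.0121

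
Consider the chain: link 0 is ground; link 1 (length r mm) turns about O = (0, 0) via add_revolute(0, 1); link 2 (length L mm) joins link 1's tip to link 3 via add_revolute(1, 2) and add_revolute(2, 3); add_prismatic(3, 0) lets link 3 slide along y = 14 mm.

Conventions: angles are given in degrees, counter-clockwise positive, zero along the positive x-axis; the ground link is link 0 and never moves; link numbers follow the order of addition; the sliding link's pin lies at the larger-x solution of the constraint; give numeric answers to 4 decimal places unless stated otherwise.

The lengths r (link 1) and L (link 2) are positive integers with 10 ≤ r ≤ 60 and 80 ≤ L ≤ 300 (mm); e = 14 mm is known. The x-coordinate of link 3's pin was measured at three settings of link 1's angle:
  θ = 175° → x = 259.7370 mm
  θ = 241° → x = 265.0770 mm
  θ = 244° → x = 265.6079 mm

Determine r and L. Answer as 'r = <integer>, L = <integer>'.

constraint per measurement: (x − r cos θ)² + (r sin θ − e)² = L²
subtracting the θ₁ and θ₂ equations cancels the r² and L² terms:
r = (x₁² − x₂²) / (2[(x₁cos θ₁ + e sin θ₁) − (x₂cos θ₂ + e sin θ₂)]) = 11.9999 → r = 12
L² = (x₁ − r cos θ₁)² + (r sin θ₁ − e)² = 73983.9918 → L = 272.0000 → L = 272
check at θ₃=244°: x = 265.6079 (printed 265.6079) ✓

r = 12, L = 272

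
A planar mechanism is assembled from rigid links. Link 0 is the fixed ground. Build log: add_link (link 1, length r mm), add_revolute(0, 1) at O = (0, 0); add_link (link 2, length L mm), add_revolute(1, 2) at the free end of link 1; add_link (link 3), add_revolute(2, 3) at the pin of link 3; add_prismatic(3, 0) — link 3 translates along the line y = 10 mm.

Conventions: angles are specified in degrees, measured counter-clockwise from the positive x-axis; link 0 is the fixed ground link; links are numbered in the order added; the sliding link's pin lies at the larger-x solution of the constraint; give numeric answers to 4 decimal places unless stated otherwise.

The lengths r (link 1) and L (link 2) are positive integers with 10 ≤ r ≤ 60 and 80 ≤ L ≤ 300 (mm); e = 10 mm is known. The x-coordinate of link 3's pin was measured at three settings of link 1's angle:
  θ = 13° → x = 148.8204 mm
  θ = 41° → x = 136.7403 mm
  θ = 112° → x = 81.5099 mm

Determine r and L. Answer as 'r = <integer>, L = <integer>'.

constraint per measurement: (x − r cos θ)² + (r sin θ − e)² = L²
subtracting the θ₁ and θ₂ equations cancels the r² and L² terms:
r = (x₁² − x₂²) / (2[(x₁cos θ₁ + e sin θ₁) − (x₂cos θ₂ + e sin θ₂)]) = 45.9998 → r = 46
L² = (x₁ − r cos θ₁)² + (r sin θ₁ − e)² = 10815.9913 → L = 104.0000 → L = 104
check at θ₃=112°: x = 81.5099 (printed 81.5099) ✓

r = 46, L = 104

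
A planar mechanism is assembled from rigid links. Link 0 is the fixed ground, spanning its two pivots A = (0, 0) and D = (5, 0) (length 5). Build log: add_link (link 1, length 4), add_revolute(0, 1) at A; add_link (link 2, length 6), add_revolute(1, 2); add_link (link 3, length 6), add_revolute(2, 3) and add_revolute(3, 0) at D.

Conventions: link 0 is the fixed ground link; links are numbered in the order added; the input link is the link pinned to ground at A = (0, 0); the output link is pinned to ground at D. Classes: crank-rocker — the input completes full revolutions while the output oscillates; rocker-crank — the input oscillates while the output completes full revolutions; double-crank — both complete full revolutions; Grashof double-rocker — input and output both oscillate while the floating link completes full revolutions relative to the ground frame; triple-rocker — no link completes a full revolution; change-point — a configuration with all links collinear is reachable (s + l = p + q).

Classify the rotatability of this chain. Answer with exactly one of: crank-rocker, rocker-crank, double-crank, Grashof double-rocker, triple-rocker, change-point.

lengths: ground=5, input=4, coupler=6, output=6
sorted: s=4 (shortest), l=6 (longest), p+q=11
s + l = 10 vs p + q = 11
s + l < p + q (Grashof) with shortest = input link → crank-rocker

crank-rocker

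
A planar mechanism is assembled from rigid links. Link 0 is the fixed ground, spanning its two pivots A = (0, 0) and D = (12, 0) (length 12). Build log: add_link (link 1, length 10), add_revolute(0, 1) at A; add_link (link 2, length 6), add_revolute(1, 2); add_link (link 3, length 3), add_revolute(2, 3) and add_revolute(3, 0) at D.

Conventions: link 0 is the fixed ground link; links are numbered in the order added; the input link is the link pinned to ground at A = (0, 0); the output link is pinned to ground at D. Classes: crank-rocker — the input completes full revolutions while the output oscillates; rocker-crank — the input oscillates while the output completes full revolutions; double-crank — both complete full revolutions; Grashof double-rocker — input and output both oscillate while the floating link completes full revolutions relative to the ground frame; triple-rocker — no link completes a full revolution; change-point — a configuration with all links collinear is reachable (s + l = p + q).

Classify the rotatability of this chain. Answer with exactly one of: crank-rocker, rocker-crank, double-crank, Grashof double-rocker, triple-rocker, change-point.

lengths: ground=12, input=10, coupler=6, output=3
sorted: s=3 (shortest), l=12 (longest), p+q=16
s + l = 15 vs p + q = 16
s + l < p + q (Grashof) with shortest = output link → rocker-crank

rocker-crank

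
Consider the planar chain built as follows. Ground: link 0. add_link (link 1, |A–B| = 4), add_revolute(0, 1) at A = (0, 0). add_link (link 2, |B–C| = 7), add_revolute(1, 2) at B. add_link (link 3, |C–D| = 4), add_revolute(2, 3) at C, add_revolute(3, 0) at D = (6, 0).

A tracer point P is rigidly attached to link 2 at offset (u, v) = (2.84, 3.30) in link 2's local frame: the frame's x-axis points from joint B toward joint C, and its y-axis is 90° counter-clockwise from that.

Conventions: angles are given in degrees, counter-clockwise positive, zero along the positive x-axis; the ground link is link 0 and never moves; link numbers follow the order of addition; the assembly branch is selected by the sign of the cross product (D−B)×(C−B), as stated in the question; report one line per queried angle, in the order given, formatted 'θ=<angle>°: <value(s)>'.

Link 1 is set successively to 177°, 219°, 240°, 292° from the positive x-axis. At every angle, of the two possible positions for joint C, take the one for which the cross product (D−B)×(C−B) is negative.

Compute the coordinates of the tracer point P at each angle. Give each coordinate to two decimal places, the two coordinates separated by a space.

A=(0,0), D=(6.00,0)
θ=177°: B = A + 4.00·(cos177°, sin177°) = (-3.9945, 0.2093)
θ=177°: |BD| = 9.9967
θ=177°: circle(B,7.00) ∩ circle(D,4.00): a=6.6489, h=2.1891
θ=177°:   candidates: C₊=(2.6988,2.2587) cross=21.884; C₋=(2.6071,-2.1185) cross=-21.884
θ=177°:   branch - wants cross < 0 → take C=(2.6071,-2.1185) (cross=-21.884)
θ=177°: ex = (C−B)/|BC| = (0.9431,-0.3326); ey = (0.3326,0.9431)
θ=177°: P = B + 2.84·ex + 3.30·ey = (-0.2187,2.3771)
θ=219°: B = A + 4.00·(cos219°, sin219°) = (-3.1086, -2.5173)
θ=219°: |BD| = 9.4500
θ=219°: circle(B,7.00) ∩ circle(D,4.00): a=6.4710, h=2.6694
θ=219°:   candidates: C₊=(2.4176,1.7794) cross=25.226; C₋=(3.8397,-3.3665) cross=-25.226
θ=219°:   branch - wants cross < 0 → take C=(3.8397,-3.3665) (cross=-25.226)
θ=219°: ex = (C−B)/|BC| = (0.9926,-0.1213); ey = (0.1213,0.9926)
θ=219°: P = B + 2.84·ex + 3.30·ey = (0.1108,0.4138)
θ=240°: B = A + 4.00·(cos240°, sin240°) = (-2.0000, -3.4641)
θ=240°: |BD| = 8.7178
θ=240°: circle(B,7.00) ∩ circle(D,4.00): a=6.2516, h=3.1492
θ=240°:   candidates: C₊=(2.4855,1.9100) cross=27.455; C₋=(4.9882,-3.8699) cross=-27.455
θ=240°:   branch - wants cross < 0 → take C=(4.9882,-3.8699) (cross=-27.455)
θ=240°: ex = (C−B)/|BC| = (0.9983,-0.0580); ey = (0.0580,0.9983)
θ=240°: P = B + 2.84·ex + 3.30·ey = (1.0265,-0.3343)
θ=292°: B = A + 4.00·(cos292°, sin292°) = (1.4984, -3.7087)
θ=292°: |BD| = 5.8326
θ=292°: circle(B,7.00) ∩ circle(D,4.00): a=5.7452, h=3.9990
θ=292°:   candidates: C₊=(3.3897,3.0309) cross=23.325; C₋=(8.4754,-3.1420) cross=-23.325
θ=292°:   branch - wants cross < 0 → take C=(8.4754,-3.1420) (cross=-23.325)
θ=292°: ex = (C−B)/|BC| = (0.9967,0.0810); ey = (-0.0810,0.9967)
θ=292°: P = B + 2.84·ex + 3.30·ey = (4.0619,-0.1896)

θ=177°: -0.22 2.38
θ=219°: 0.11 0.41
θ=240°: 1.03 -0.33
θ=292°: 4.06 -0.19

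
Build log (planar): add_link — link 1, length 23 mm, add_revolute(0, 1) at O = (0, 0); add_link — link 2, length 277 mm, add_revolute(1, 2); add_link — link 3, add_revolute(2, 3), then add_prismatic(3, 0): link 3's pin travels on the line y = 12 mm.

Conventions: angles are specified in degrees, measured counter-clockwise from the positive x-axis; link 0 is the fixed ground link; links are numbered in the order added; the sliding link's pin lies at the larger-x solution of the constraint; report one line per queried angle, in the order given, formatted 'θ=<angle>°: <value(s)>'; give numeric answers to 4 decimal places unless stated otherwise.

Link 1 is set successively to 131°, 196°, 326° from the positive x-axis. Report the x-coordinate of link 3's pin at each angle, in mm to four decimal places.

geometry: r = 23 mm, L = 277 mm, e = 12 mm
θ=131°: crank pin P = (r cos θ, r sin θ) = (-15.089358, 17.358320)
θ=131°: h = r sin θ − e = 17.358320 − 12 = 5.358320
θ=131°: x = r cos θ + √(L² − h²) = -15.089358 + 276.948169 = 261.858811
θ=196°: crank pin P = (r cos θ, r sin θ) = (-22.109019, -6.339659)
θ=196°: h = r sin θ − e = -6.339659 − 12 = -18.339659
θ=196°: x = r cos θ + √(L² − h²) = -22.109019 + 276.392216 = 254.283197
θ=326°: crank pin P = (r cos θ, r sin θ) = (19.067864, -12.861437)
θ=326°: h = r sin θ − e = -12.861437 − 12 = -24.861437
θ=326°: x = r cos θ + √(L² − h²) = 19.067864 + 275.882056 = 294.949920

θ=131°: 261.8588
θ=196°: 254.2832
θ=326°: 294.9499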